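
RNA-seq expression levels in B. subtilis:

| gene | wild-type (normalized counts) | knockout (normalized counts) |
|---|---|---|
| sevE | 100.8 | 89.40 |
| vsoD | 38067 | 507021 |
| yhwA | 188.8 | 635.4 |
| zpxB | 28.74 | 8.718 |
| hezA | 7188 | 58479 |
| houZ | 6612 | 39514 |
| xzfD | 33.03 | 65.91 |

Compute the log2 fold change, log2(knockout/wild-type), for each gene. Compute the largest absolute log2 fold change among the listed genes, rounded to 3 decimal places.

3.735

log2(89.40/100.8) = -0.173  (sevE)
log2(507021/38067) = 3.735  (vsoD)
log2(635.4/188.8) = 1.751  (yhwA)
log2(8.718/28.74) = -1.721  (zpxB)
log2(58479/7188) = 3.024  (hezA)
log2(39514/6612) = 2.579  (houZ)
log2(65.91/33.03) = 0.997  (xzfD)
The largest magnitude belongs to vsoD.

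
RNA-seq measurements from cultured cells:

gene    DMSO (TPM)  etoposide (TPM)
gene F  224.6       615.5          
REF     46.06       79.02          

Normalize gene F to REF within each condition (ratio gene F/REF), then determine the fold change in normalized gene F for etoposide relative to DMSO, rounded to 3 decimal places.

1.597

gene F/REF (DMSO) = 224.6 / 46.06 = 4.8762
gene F/REF (etoposide) = 615.5 / 79.02 = 7.7892
Fold change = 7.7892 / 4.8762 = 1.5974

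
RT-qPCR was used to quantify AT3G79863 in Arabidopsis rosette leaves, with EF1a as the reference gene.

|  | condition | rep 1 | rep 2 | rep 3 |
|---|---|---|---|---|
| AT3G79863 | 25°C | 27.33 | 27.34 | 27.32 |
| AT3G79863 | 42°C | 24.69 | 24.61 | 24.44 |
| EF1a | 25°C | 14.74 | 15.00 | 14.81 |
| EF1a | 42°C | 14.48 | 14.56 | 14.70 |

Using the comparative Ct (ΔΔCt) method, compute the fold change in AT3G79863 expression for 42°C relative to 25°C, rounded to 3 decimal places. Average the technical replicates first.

Mean Ct: AT3G79863 25°C 27.330; AT3G79863 42°C 24.580; EF1a 25°C 14.850; EF1a 42°C 14.580
ΔCt(25°C) = 27.330 − 14.850 = 12.480
ΔCt(42°C) = 24.580 − 14.580 = 10.000
ΔΔCt = 10.000 − 12.480 = -2.480
Fold change = 2^(−(-2.480)) = 2^2.480 = 5.5790

5.579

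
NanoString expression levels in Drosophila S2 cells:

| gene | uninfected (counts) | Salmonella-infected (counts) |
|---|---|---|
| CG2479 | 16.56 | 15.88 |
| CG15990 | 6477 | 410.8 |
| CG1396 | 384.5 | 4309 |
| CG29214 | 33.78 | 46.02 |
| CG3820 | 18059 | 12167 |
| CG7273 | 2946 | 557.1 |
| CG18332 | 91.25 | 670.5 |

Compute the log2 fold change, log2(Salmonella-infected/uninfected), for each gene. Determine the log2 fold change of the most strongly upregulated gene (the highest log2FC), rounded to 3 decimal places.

log2(15.88/16.56) = -0.060  (CG2479)
log2(410.8/6477) = -3.979  (CG15990)
log2(4309/384.5) = 3.486  (CG1396)
log2(46.02/33.78) = 0.446  (CG29214)
log2(12167/18059) = -0.570  (CG3820)
log2(557.1/2946) = -2.403  (CG7273)
log2(670.5/91.25) = 2.877  (CG18332)
CG1396 is most strongly upregulated.

3.486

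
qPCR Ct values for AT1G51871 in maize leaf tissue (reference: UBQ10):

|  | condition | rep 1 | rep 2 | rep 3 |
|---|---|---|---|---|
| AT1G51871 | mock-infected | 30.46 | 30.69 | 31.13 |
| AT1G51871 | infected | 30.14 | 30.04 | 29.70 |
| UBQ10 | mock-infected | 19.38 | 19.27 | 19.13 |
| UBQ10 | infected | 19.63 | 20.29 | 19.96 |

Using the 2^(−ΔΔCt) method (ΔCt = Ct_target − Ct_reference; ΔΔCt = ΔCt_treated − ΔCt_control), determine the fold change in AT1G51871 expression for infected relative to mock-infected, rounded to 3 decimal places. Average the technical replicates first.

Mean Ct: AT1G51871 mock-infected 30.760; AT1G51871 infected 29.960; UBQ10 mock-infected 19.260; UBQ10 infected 19.960
ΔCt(mock-infected) = 30.760 − 19.260 = 11.500
ΔCt(infected) = 29.960 − 19.960 = 10.000
ΔΔCt = 10.000 − 11.500 = -1.500
Fold change = 2^(−(-1.500)) = 2^1.500 = 2.8284

2.828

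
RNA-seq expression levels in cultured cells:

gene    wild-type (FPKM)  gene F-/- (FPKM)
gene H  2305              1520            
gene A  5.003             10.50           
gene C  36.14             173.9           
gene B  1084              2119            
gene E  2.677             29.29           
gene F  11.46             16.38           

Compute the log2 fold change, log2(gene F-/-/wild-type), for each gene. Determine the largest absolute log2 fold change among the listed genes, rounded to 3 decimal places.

3.452

log2(1520/2305) = -0.601  (gene H)
log2(10.50/5.003) = 1.070  (gene A)
log2(173.9/36.14) = 2.267  (gene C)
log2(2119/1084) = 0.967  (gene B)
log2(29.29/2.677) = 3.452  (gene E)
log2(16.38/11.46) = 0.515  (gene F)
The largest magnitude belongs to gene E.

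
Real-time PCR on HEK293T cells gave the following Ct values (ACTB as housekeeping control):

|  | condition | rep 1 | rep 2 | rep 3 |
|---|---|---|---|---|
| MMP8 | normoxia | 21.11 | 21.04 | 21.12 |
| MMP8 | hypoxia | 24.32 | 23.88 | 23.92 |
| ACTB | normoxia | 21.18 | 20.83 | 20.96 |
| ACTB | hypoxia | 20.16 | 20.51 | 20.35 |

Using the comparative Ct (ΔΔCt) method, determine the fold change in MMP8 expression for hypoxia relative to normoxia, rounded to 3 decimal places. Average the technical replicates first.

0.082

Mean Ct: MMP8 normoxia 21.090; MMP8 hypoxia 24.040; ACTB normoxia 20.990; ACTB hypoxia 20.340
ΔCt(normoxia) = 21.090 − 20.990 = 0.100
ΔCt(hypoxia) = 24.040 − 20.340 = 3.700
ΔΔCt = 3.700 − 0.100 = 3.600
Fold change = 2^(−3.600) = 0.0825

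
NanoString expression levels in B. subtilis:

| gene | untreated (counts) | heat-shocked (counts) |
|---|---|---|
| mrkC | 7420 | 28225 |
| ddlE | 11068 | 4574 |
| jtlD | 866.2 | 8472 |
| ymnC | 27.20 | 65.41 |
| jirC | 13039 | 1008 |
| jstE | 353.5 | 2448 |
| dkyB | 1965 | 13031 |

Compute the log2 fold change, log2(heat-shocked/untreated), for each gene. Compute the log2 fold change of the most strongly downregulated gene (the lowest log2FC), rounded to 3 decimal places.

-3.693

log2(28225/7420) = 1.927  (mrkC)
log2(4574/11068) = -1.275  (ddlE)
log2(8472/866.2) = 3.290  (jtlD)
log2(65.41/27.20) = 1.266  (ymnC)
log2(1008/13039) = -3.693  (jirC)
log2(2448/353.5) = 2.792  (jstE)
log2(13031/1965) = 2.729  (dkyB)
jirC is most strongly downregulated.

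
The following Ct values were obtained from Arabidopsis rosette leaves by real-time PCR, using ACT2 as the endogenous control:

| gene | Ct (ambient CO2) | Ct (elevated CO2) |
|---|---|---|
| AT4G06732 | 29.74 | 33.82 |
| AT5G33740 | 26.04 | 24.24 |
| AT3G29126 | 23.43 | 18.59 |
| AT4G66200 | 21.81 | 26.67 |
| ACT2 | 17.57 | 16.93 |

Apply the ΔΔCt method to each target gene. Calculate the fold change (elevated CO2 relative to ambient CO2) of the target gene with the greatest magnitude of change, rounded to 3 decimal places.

AT4G06732: ΔΔCt = (33.82−16.93) − (29.74−17.57) = 16.89 − 12.17 = 4.72; fold change = 2^-4.72 = 0.038
AT5G33740: ΔΔCt = (24.24−16.93) − (26.04−17.57) = 7.31 − 8.47 = -1.16; fold change = 2^1.16 = 2.235
AT3G29126: ΔΔCt = (18.59−16.93) − (23.43−17.57) = 1.66 − 5.86 = -4.20; fold change = 2^4.20 = 18.379
AT4G66200: ΔΔCt = (26.67−16.93) − (21.81−17.57) = 9.74 − 4.24 = 5.50; fold change = 2^-5.50 = 0.022
AT4G66200 has the largest |ΔΔCt| = 5.50.

0.022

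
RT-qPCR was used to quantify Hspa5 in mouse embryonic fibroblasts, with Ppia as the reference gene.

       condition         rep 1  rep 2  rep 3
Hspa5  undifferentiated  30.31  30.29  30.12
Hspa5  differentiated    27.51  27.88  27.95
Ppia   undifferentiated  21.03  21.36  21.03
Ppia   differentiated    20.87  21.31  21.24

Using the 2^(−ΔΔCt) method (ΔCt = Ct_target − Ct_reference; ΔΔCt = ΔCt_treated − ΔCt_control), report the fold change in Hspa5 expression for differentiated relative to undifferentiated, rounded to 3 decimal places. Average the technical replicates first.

5.502

Mean Ct: Hspa5 undifferentiated 30.240; Hspa5 differentiated 27.780; Ppia undifferentiated 21.140; Ppia differentiated 21.140
ΔCt(undifferentiated) = 30.240 − 21.140 = 9.100
ΔCt(differentiated) = 27.780 − 21.140 = 6.640
ΔΔCt = 6.640 − 9.100 = -2.460
Fold change = 2^(−(-2.460)) = 2^2.460 = 5.5022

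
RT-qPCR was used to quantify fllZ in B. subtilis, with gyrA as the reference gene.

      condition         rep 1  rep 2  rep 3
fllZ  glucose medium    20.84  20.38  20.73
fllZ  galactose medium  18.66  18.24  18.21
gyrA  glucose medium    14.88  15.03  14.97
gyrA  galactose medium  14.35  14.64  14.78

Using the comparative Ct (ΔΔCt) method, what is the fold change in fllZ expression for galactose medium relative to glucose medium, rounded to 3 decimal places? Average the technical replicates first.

Mean Ct: fllZ glucose medium 20.650; fllZ galactose medium 18.370; gyrA glucose medium 14.960; gyrA galactose medium 14.590
ΔCt(glucose medium) = 20.650 − 14.960 = 5.690
ΔCt(galactose medium) = 18.370 − 14.590 = 3.780
ΔΔCt = 3.780 − 5.690 = -1.910
Fold change = 2^(−(-1.910)) = 2^1.910 = 3.7581

3.758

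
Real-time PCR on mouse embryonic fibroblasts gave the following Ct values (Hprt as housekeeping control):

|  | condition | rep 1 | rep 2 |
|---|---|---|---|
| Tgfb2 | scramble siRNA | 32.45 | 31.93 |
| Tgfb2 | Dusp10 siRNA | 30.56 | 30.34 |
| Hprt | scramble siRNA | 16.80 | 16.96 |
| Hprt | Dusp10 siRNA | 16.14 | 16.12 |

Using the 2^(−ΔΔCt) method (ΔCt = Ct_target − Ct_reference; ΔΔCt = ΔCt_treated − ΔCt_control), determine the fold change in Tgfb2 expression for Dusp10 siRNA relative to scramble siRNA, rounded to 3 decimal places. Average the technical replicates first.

Mean Ct: Tgfb2 scramble siRNA 32.190; Tgfb2 Dusp10 siRNA 30.450; Hprt scramble siRNA 16.880; Hprt Dusp10 siRNA 16.130
ΔCt(scramble siRNA) = 32.190 − 16.880 = 15.310
ΔCt(Dusp10 siRNA) = 30.450 − 16.130 = 14.320
ΔΔCt = 14.320 − 15.310 = -0.990
Fold change = 2^(−(-0.990)) = 2^0.990 = 1.9862

1.986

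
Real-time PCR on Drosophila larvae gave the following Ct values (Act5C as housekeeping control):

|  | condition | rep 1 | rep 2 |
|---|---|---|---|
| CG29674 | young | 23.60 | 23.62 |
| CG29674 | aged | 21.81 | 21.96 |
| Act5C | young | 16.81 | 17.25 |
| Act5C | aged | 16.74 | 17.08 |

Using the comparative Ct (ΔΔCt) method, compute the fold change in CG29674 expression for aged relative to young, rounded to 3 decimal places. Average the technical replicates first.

Mean Ct: CG29674 young 23.610; CG29674 aged 21.885; Act5C young 17.030; Act5C aged 16.910
ΔCt(young) = 23.610 − 17.030 = 6.580
ΔCt(aged) = 21.885 − 16.910 = 4.975
ΔΔCt = 4.975 − 6.580 = -1.605
Fold change = 2^(−(-1.605)) = 2^1.605 = 3.0420

3.042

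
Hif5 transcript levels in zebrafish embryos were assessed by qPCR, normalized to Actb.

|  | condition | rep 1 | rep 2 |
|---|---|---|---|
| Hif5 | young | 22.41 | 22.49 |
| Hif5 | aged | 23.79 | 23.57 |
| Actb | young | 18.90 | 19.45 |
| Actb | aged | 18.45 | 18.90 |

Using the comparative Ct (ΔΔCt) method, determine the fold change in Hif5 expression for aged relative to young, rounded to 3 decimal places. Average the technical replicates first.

0.301

Mean Ct: Hif5 young 22.450; Hif5 aged 23.680; Actb young 19.175; Actb aged 18.675
ΔCt(young) = 22.450 − 19.175 = 3.275
ΔCt(aged) = 23.680 − 18.675 = 5.005
ΔΔCt = 5.005 − 3.275 = 1.730
Fold change = 2^(−1.730) = 0.3015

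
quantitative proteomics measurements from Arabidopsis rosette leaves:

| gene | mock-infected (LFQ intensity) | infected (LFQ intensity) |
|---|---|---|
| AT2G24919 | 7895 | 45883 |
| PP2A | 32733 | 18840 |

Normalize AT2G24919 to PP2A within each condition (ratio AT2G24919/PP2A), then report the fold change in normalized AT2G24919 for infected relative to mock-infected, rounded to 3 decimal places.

AT2G24919/PP2A (mock-infected) = 7895 / 32733 = 0.24119
AT2G24919/PP2A (infected) = 45883 / 18840 = 2.4354
Fold change = 2.4354 / 0.24119 = 10.0973

10.097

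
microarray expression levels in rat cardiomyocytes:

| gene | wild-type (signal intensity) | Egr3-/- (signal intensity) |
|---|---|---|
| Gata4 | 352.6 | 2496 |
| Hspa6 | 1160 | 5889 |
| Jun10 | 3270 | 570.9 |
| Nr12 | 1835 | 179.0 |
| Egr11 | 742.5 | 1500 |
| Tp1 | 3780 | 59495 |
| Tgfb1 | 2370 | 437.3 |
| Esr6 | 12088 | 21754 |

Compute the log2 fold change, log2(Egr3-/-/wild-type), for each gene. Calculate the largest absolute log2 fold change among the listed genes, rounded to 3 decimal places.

3.976

log2(2496/352.6) = 2.824  (Gata4)
log2(5889/1160) = 2.344  (Hspa6)
log2(570.9/3270) = -2.518  (Jun10)
log2(179.0/1835) = -3.358  (Nr12)
log2(1500/742.5) = 1.014  (Egr11)
log2(59495/3780) = 3.976  (Tp1)
log2(437.3/2370) = -2.438  (Tgfb1)
log2(21754/12088) = 0.848  (Esr6)
The largest magnitude belongs to Tp1.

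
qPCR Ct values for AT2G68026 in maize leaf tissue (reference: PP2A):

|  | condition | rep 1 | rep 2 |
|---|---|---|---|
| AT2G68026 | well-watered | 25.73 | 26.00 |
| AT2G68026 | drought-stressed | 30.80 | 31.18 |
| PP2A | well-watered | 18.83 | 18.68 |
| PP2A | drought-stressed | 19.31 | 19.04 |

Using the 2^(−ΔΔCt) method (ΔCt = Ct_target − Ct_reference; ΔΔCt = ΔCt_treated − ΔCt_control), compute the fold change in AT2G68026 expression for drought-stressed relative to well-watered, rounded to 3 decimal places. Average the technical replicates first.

0.038

Mean Ct: AT2G68026 well-watered 25.865; AT2G68026 drought-stressed 30.990; PP2A well-watered 18.755; PP2A drought-stressed 19.175
ΔCt(well-watered) = 25.865 − 18.755 = 7.110
ΔCt(drought-stressed) = 30.990 − 19.175 = 11.815
ΔΔCt = 11.815 − 7.110 = 4.705
Fold change = 2^(−4.705) = 0.0383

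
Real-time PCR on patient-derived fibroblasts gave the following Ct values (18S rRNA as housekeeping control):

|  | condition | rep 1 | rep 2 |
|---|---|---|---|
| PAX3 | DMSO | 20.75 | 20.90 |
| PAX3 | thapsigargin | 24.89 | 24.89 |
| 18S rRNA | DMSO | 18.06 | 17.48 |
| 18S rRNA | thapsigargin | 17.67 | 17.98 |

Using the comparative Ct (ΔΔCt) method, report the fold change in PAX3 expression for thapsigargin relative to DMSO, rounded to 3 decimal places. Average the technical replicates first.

Mean Ct: PAX3 DMSO 20.825; PAX3 thapsigargin 24.890; 18S rRNA DMSO 17.770; 18S rRNA thapsigargin 17.825
ΔCt(DMSO) = 20.825 − 17.770 = 3.055
ΔCt(thapsigargin) = 24.890 − 17.825 = 7.065
ΔΔCt = 7.065 − 3.055 = 4.010
Fold change = 2^(−4.010) = 0.0621

0.062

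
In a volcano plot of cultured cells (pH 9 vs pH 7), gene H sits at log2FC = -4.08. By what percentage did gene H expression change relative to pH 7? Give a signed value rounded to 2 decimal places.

-94.09%

Fold change = 2^(-4.08) = 0.0591
Percent change = (FC − 1) × 100% = (0.0591 − 1) × 100 = -94.09%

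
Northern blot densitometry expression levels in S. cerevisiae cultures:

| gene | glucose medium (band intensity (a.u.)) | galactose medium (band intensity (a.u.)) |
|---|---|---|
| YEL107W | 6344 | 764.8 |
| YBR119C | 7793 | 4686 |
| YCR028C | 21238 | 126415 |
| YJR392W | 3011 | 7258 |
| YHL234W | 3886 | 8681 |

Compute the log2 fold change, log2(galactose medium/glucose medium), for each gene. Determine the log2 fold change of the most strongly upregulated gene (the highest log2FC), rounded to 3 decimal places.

log2(764.8/6344) = -3.052  (YEL107W)
log2(4686/7793) = -0.734  (YBR119C)
log2(126415/21238) = 2.573  (YCR028C)
log2(7258/3011) = 1.269  (YJR392W)
log2(8681/3886) = 1.160  (YHL234W)
YCR028C is most strongly upregulated.

2.573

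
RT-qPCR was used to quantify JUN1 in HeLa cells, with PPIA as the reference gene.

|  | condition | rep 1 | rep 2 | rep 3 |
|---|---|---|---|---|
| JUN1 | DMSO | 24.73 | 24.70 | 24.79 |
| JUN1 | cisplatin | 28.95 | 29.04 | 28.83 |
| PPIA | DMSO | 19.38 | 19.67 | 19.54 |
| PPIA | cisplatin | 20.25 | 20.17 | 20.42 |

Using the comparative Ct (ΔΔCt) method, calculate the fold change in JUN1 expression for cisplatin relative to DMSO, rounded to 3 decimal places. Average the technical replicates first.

Mean Ct: JUN1 DMSO 24.740; JUN1 cisplatin 28.940; PPIA DMSO 19.530; PPIA cisplatin 20.280
ΔCt(DMSO) = 24.740 − 19.530 = 5.210
ΔCt(cisplatin) = 28.940 − 20.280 = 8.660
ΔΔCt = 8.660 − 5.210 = 3.450
Fold change = 2^(−3.450) = 0.0915

0.092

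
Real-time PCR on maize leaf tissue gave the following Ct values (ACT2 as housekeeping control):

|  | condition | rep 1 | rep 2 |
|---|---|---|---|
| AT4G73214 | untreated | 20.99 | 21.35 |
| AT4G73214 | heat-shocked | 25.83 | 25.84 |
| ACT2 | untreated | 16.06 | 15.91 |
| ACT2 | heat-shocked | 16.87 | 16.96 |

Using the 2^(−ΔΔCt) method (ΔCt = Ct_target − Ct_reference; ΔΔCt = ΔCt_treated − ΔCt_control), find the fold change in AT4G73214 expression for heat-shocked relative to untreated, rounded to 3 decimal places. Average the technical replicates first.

0.075

Mean Ct: AT4G73214 untreated 21.170; AT4G73214 heat-shocked 25.835; ACT2 untreated 15.985; ACT2 heat-shocked 16.915
ΔCt(untreated) = 21.170 − 15.985 = 5.185
ΔCt(heat-shocked) = 25.835 − 16.915 = 8.920
ΔΔCt = 8.920 − 5.185 = 3.735
Fold change = 2^(−3.735) = 0.0751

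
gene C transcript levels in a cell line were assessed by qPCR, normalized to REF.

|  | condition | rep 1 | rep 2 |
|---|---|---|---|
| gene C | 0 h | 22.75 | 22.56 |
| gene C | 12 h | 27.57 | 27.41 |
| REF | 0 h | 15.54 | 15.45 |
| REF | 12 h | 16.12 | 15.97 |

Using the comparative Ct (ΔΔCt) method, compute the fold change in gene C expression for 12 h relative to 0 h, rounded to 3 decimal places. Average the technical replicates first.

0.051

Mean Ct: gene C 0 h 22.655; gene C 12 h 27.490; REF 0 h 15.495; REF 12 h 16.045
ΔCt(0 h) = 22.655 − 15.495 = 7.160
ΔCt(12 h) = 27.490 − 16.045 = 11.445
ΔΔCt = 11.445 − 7.160 = 4.285
Fold change = 2^(−4.285) = 0.0513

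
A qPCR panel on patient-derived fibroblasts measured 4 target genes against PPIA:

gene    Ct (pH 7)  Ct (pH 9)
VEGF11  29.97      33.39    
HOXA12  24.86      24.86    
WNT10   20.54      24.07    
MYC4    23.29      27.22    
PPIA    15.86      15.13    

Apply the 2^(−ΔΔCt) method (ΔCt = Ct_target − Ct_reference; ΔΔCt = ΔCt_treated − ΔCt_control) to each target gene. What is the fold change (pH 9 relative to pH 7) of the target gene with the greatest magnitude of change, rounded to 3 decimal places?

VEGF11: ΔΔCt = (33.39−15.13) − (29.97−15.86) = 18.26 − 14.11 = 4.15; fold change = 2^-4.15 = 0.056
HOXA12: ΔΔCt = (24.86−15.13) − (24.86−15.86) = 9.73 − 9.00 = 0.73; fold change = 2^-0.73 = 0.603
WNT10: ΔΔCt = (24.07−15.13) − (20.54−15.86) = 8.94 − 4.68 = 4.26; fold change = 2^-4.26 = 0.052
MYC4: ΔΔCt = (27.22−15.13) − (23.29−15.86) = 12.09 − 7.43 = 4.66; fold change = 2^-4.66 = 0.040
MYC4 has the largest |ΔΔCt| = 4.66.

0.040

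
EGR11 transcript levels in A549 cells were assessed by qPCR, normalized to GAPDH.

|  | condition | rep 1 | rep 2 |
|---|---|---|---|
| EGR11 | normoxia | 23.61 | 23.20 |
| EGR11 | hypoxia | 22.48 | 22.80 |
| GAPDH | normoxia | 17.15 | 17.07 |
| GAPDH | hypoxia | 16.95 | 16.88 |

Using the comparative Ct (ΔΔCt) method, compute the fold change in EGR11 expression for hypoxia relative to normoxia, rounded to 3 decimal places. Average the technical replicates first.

1.485

Mean Ct: EGR11 normoxia 23.405; EGR11 hypoxia 22.640; GAPDH normoxia 17.110; GAPDH hypoxia 16.915
ΔCt(normoxia) = 23.405 − 17.110 = 6.295
ΔCt(hypoxia) = 22.640 − 16.915 = 5.725
ΔΔCt = 5.725 − 6.295 = -0.570
Fold change = 2^(−(-0.570)) = 2^0.570 = 1.4845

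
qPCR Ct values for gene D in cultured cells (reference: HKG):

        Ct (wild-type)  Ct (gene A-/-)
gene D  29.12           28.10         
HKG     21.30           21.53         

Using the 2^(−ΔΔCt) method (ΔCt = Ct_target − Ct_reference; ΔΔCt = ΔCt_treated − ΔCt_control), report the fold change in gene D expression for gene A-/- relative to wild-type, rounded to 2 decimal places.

ΔCt(wild-type) = 29.120 − 21.300 = 7.820
ΔCt(gene A-/-) = 28.100 − 21.530 = 6.570
ΔΔCt = 6.570 − 7.820 = -1.250
Fold change = 2^(−(-1.250)) = 2^1.250 = 2.378

2.38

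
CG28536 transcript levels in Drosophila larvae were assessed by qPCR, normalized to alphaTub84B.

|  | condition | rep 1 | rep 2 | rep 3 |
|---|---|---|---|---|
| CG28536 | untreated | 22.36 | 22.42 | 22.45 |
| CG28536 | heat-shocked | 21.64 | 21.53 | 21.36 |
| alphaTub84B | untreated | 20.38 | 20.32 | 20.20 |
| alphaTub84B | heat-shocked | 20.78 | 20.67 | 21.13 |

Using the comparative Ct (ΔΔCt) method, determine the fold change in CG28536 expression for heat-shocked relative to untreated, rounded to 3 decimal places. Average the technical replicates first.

2.751

Mean Ct: CG28536 untreated 22.410; CG28536 heat-shocked 21.510; alphaTub84B untreated 20.300; alphaTub84B heat-shocked 20.860
ΔCt(untreated) = 22.410 − 20.300 = 2.110
ΔCt(heat-shocked) = 21.510 − 20.860 = 0.650
ΔΔCt = 0.650 − 2.110 = -1.460
Fold change = 2^(−(-1.460)) = 2^1.460 = 2.7511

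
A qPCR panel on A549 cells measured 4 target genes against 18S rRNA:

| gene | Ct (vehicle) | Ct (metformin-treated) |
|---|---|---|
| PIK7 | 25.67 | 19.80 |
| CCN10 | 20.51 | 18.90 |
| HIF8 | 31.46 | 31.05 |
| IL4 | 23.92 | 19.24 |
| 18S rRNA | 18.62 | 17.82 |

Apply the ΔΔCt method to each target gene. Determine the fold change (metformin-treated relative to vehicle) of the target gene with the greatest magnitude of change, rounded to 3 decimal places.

PIK7: ΔΔCt = (19.80−17.82) − (25.67−18.62) = 1.98 − 7.05 = -5.07; fold change = 2^5.07 = 33.591
CCN10: ΔΔCt = (18.90−17.82) − (20.51−18.62) = 1.08 − 1.89 = -0.81; fold change = 2^0.81 = 1.753
HIF8: ΔΔCt = (31.05−17.82) − (31.46−18.62) = 13.23 − 12.84 = 0.39; fold change = 2^-0.39 = 0.763
IL4: ΔΔCt = (19.24−17.82) − (23.92−18.62) = 1.42 − 5.30 = -3.88; fold change = 2^3.88 = 14.723
PIK7 has the largest |ΔΔCt| = 5.07.

33.591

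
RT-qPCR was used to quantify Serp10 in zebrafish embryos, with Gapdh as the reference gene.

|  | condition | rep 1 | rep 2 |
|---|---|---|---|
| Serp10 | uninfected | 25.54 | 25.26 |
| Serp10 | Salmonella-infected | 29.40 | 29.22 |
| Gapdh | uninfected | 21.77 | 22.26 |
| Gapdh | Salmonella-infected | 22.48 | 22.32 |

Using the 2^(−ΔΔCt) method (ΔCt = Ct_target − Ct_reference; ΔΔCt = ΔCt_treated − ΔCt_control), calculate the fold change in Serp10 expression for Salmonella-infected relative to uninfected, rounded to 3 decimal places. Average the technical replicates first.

Mean Ct: Serp10 uninfected 25.400; Serp10 Salmonella-infected 29.310; Gapdh uninfected 22.015; Gapdh Salmonella-infected 22.400
ΔCt(uninfected) = 25.400 − 22.015 = 3.385
ΔCt(Salmonella-infected) = 29.310 − 22.400 = 6.910
ΔΔCt = 6.910 − 3.385 = 3.525
Fold change = 2^(−3.525) = 0.0869

0.087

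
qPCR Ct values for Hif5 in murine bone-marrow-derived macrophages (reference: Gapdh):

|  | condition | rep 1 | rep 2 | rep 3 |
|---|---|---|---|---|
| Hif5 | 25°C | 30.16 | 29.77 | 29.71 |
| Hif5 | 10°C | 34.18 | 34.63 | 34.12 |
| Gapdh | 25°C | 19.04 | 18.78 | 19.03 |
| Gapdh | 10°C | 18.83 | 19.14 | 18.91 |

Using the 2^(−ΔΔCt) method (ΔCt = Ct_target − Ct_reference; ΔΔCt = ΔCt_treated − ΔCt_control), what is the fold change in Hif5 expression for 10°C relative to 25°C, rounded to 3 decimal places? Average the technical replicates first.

Mean Ct: Hif5 25°C 29.880; Hif5 10°C 34.310; Gapdh 25°C 18.950; Gapdh 10°C 18.960
ΔCt(25°C) = 29.880 − 18.950 = 10.930
ΔCt(10°C) = 34.310 − 18.960 = 15.350
ΔΔCt = 15.350 − 10.930 = 4.420
Fold change = 2^(−4.420) = 0.0467

0.047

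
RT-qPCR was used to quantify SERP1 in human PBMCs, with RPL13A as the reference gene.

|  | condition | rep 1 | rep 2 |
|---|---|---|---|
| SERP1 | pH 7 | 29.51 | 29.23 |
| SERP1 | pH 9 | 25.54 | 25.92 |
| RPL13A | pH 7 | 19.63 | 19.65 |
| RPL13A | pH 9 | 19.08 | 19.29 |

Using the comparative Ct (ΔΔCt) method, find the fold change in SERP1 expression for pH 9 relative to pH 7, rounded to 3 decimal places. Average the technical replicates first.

Mean Ct: SERP1 pH 7 29.370; SERP1 pH 9 25.730; RPL13A pH 7 19.640; RPL13A pH 9 19.185
ΔCt(pH 7) = 29.370 − 19.640 = 9.730
ΔCt(pH 9) = 25.730 − 19.185 = 6.545
ΔΔCt = 6.545 − 9.730 = -3.185
Fold change = 2^(−(-3.185)) = 2^3.185 = 9.0945

9.095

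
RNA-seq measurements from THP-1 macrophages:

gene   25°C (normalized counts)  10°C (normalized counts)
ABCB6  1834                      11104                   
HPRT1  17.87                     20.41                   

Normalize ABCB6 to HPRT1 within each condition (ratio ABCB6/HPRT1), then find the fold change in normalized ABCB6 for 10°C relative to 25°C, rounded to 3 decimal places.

ABCB6/HPRT1 (25°C) = 1834 / 17.87 = 102.63
ABCB6/HPRT1 (10°C) = 11104 / 20.41 = 544.05
Fold change = 544.05 / 102.63 = 5.3010

5.301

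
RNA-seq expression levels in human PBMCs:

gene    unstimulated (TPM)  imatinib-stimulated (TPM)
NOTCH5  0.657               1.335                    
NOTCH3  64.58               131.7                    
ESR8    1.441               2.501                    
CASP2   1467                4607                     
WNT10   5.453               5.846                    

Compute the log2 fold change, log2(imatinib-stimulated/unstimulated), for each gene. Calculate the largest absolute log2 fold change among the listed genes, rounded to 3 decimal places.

1.651

log2(1.335/0.657) = 1.023  (NOTCH5)
log2(131.7/64.58) = 1.028  (NOTCH3)
log2(2.501/1.441) = 0.795  (ESR8)
log2(4607/1467) = 1.651  (CASP2)
log2(5.846/5.453) = 0.100  (WNT10)
The largest magnitude belongs to CASP2.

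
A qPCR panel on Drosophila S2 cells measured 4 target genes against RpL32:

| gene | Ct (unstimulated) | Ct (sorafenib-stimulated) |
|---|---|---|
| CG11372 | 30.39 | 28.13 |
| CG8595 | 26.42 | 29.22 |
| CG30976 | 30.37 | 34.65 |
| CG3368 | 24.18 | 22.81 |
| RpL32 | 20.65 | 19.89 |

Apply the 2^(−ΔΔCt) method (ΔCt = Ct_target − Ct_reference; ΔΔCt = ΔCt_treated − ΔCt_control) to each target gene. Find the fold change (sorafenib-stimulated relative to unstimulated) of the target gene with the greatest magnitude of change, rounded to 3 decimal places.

0.030

CG11372: ΔΔCt = (28.13−19.89) − (30.39−20.65) = 8.24 − 9.74 = -1.50; fold change = 2^1.50 = 2.828
CG8595: ΔΔCt = (29.22−19.89) − (26.42−20.65) = 9.33 − 5.77 = 3.56; fold change = 2^-3.56 = 0.085
CG30976: ΔΔCt = (34.65−19.89) − (30.37−20.65) = 14.76 − 9.72 = 5.04; fold change = 2^-5.04 = 0.030
CG3368: ΔΔCt = (22.81−19.89) − (24.18−20.65) = 2.92 − 3.53 = -0.61; fold change = 2^0.61 = 1.526
CG30976 has the largest |ΔΔCt| = 5.04.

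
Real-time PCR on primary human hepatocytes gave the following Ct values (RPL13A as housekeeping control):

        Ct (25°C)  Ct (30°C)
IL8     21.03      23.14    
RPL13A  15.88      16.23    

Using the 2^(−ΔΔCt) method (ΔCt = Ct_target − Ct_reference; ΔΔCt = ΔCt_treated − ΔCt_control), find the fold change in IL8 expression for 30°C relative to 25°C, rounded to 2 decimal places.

ΔCt(25°C) = 21.030 − 15.880 = 5.150
ΔCt(30°C) = 23.140 − 16.230 = 6.910
ΔΔCt = 6.910 − 5.150 = 1.760
Fold change = 2^(−1.760) = 0.295

0.30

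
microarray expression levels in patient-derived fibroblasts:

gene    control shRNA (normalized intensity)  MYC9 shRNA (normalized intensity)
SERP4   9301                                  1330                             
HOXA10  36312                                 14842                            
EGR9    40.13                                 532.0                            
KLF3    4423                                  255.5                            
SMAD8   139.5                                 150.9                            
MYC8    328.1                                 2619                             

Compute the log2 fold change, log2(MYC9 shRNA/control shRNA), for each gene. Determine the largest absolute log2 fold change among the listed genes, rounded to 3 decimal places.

4.114

log2(1330/9301) = -2.806  (SERP4)
log2(14842/36312) = -1.291  (HOXA10)
log2(532.0/40.13) = 3.729  (EGR9)
log2(255.5/4423) = -4.114  (KLF3)
log2(150.9/139.5) = 0.113  (SMAD8)
log2(2619/328.1) = 2.997  (MYC8)
The largest magnitude belongs to KLF3.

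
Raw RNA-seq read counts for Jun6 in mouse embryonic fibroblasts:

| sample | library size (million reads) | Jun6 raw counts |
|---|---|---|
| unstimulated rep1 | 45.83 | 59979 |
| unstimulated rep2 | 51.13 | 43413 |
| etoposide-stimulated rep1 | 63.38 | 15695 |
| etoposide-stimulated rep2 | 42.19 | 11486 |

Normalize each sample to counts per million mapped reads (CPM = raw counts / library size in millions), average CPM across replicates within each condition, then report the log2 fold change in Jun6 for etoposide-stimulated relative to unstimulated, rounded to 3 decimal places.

CPM(unstimulated rep1) = 59979 / 45.83 = 1308.7279
CPM(unstimulated rep2) = 43413 / 51.13 = 849.0710
CPM(etoposide-stimulated rep1) = 15695 / 63.38 = 247.6333
CPM(etoposide-stimulated rep2) = 11486 / 42.19 = 272.2446
mean CPM(unstimulated) = 1078.8995; mean CPM(etoposide-stimulated) = 259.9390
Fold change = 259.9390 / 1078.8995 = 0.24093
log2(0.24093) = -2.0533

-2.053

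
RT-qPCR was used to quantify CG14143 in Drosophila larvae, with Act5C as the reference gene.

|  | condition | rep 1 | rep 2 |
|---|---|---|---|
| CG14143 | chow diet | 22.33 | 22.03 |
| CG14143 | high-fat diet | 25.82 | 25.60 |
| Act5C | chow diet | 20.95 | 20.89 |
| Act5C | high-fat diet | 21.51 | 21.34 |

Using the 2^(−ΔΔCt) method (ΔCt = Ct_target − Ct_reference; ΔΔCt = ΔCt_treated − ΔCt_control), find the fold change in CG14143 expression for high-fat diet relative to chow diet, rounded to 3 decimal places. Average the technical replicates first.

Mean Ct: CG14143 chow diet 22.180; CG14143 high-fat diet 25.710; Act5C chow diet 20.920; Act5C high-fat diet 21.425
ΔCt(chow diet) = 22.180 − 20.920 = 1.260
ΔCt(high-fat diet) = 25.710 − 21.425 = 4.285
ΔΔCt = 4.285 − 1.260 = 3.025
Fold change = 2^(−3.025) = 0.1229

0.123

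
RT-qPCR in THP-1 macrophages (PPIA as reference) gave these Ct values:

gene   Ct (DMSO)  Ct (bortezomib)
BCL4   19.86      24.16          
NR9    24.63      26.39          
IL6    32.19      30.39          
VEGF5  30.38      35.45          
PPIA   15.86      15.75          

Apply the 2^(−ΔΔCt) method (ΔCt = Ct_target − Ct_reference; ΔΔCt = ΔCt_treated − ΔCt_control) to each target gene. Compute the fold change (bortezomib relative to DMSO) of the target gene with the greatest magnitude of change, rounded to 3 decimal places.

BCL4: ΔΔCt = (24.16−15.75) − (19.86−15.86) = 8.41 − 4.00 = 4.41; fold change = 2^-4.41 = 0.047
NR9: ΔΔCt = (26.39−15.75) − (24.63−15.86) = 10.64 − 8.77 = 1.87; fold change = 2^-1.87 = 0.274
IL6: ΔΔCt = (30.39−15.75) − (32.19−15.86) = 14.64 − 16.33 = -1.69; fold change = 2^1.69 = 3.227
VEGF5: ΔΔCt = (35.45−15.75) − (30.38−15.86) = 19.70 − 14.52 = 5.18; fold change = 2^-5.18 = 0.028
VEGF5 has the largest |ΔΔCt| = 5.18.

0.028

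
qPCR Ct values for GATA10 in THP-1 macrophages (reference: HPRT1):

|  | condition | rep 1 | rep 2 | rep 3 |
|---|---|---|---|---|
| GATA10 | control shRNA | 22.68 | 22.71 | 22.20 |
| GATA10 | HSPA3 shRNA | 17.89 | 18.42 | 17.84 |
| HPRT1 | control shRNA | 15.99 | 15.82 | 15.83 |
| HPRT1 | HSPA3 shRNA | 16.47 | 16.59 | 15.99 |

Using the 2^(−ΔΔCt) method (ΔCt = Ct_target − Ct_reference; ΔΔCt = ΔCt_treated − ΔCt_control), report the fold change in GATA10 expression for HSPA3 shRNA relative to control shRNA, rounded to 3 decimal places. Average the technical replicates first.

30.910

Mean Ct: GATA10 control shRNA 22.530; GATA10 HSPA3 shRNA 18.050; HPRT1 control shRNA 15.880; HPRT1 HSPA3 shRNA 16.350
ΔCt(control shRNA) = 22.530 − 15.880 = 6.650
ΔCt(HSPA3 shRNA) = 18.050 − 16.350 = 1.700
ΔΔCt = 1.700 − 6.650 = -4.950
Fold change = 2^(−(-4.950)) = 2^4.950 = 30.9100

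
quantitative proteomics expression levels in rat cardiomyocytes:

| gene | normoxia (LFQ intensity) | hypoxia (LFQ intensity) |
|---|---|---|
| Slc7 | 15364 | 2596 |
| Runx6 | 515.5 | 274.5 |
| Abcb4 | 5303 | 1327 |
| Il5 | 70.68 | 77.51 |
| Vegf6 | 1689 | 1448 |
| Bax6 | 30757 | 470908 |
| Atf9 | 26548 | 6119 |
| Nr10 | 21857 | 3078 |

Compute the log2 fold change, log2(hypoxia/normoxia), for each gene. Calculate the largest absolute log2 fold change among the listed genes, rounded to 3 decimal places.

3.936

log2(2596/15364) = -2.565  (Slc7)
log2(274.5/515.5) = -0.909  (Runx6)
log2(1327/5303) = -1.999  (Abcb4)
log2(77.51/70.68) = 0.133  (Il5)
log2(1448/1689) = -0.222  (Vegf6)
log2(470908/30757) = 3.936  (Bax6)
log2(6119/26548) = -2.117  (Atf9)
log2(3078/21857) = -2.828  (Nr10)
The largest magnitude belongs to Bax6.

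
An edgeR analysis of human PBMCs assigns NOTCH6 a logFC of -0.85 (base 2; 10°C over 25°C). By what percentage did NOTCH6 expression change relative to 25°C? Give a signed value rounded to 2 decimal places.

Fold change = 2^(-0.85) = 0.5548
Percent change = (FC − 1) × 100% = (0.5548 − 1) × 100 = -44.52%

-44.52%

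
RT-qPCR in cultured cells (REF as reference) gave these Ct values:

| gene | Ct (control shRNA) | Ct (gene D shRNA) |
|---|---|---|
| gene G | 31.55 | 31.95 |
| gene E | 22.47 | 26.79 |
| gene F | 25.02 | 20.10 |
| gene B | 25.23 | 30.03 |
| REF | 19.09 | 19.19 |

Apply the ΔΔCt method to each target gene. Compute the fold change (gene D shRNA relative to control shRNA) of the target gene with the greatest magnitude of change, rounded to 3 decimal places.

gene G: ΔΔCt = (31.95−19.19) − (31.55−19.09) = 12.76 − 12.46 = 0.30; fold change = 2^-0.30 = 0.812
gene E: ΔΔCt = (26.79−19.19) − (22.47−19.09) = 7.60 − 3.38 = 4.22; fold change = 2^-4.22 = 0.054
gene F: ΔΔCt = (20.10−19.19) − (25.02−19.09) = 0.91 − 5.93 = -5.02; fold change = 2^5.02 = 32.447
gene B: ΔΔCt = (30.03−19.19) − (25.23−19.09) = 10.84 − 6.14 = 4.70; fold change = 2^-4.70 = 0.038
gene F has the largest |ΔΔCt| = 5.02.

32.447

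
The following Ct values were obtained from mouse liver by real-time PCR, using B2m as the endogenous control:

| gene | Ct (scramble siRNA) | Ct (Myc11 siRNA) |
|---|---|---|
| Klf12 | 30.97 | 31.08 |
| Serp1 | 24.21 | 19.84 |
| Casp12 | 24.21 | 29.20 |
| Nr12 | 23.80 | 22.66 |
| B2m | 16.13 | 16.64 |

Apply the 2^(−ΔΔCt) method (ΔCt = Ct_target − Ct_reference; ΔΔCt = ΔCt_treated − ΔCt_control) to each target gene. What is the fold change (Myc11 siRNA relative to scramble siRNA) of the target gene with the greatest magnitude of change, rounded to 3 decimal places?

29.446

Klf12: ΔΔCt = (31.08−16.64) − (30.97−16.13) = 14.44 − 14.84 = -0.40; fold change = 2^0.40 = 1.320
Serp1: ΔΔCt = (19.84−16.64) − (24.21−16.13) = 3.20 − 8.08 = -4.88; fold change = 2^4.88 = 29.446
Casp12: ΔΔCt = (29.20−16.64) − (24.21−16.13) = 12.56 − 8.08 = 4.48; fold change = 2^-4.48 = 0.045
Nr12: ΔΔCt = (22.66−16.64) − (23.80−16.13) = 6.02 − 7.67 = -1.65; fold change = 2^1.65 = 3.138
Serp1 has the largest |ΔΔCt| = 4.88.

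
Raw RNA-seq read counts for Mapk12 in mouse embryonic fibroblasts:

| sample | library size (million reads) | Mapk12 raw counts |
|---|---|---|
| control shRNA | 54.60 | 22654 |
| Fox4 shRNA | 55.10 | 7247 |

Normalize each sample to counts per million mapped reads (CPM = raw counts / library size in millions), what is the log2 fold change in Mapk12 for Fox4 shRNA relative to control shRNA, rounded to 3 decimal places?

CPM(control shRNA) = 22654 / 54.60 = 414.9084
CPM(Fox4 shRNA) = 7247 / 55.10 = 131.5245
Fold change = 131.5245 / 414.9084 = 0.31700
log2(0.31700) = -1.6575

-1.657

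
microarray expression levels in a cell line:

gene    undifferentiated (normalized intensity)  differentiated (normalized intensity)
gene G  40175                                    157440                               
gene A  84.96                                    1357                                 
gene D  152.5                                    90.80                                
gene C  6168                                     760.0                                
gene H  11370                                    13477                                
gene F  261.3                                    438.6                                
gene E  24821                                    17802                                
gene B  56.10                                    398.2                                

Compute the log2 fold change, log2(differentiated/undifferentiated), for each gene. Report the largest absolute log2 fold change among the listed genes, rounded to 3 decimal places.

3.997

log2(157440/40175) = 1.970  (gene G)
log2(1357/84.96) = 3.997  (gene A)
log2(90.80/152.5) = -0.748  (gene D)
log2(760.0/6168) = -3.021  (gene C)
log2(13477/11370) = 0.245  (gene H)
log2(438.6/261.3) = 0.747  (gene F)
log2(17802/24821) = -0.480  (gene E)
log2(398.2/56.10) = 2.827  (gene B)
The largest magnitude belongs to gene A.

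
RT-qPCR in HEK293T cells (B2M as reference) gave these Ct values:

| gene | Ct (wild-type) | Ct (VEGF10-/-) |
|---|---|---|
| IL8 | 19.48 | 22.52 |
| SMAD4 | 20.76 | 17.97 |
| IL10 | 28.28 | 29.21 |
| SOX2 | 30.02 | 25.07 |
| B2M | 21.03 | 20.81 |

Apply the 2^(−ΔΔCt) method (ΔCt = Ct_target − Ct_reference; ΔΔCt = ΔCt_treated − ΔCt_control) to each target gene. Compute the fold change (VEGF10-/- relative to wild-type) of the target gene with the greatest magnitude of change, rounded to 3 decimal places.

IL8: ΔΔCt = (22.52−20.81) − (19.48−21.03) = 1.71 − (-1.55) = 3.26; fold change = 2^-3.26 = 0.104
SMAD4: ΔΔCt = (17.97−20.81) − (20.76−21.03) = -2.84 − (-0.27) = -2.57; fold change = 2^2.57 = 5.938
IL10: ΔΔCt = (29.21−20.81) − (28.28−21.03) = 8.40 − 7.25 = 1.15; fold change = 2^-1.15 = 0.451
SOX2: ΔΔCt = (25.07−20.81) − (30.02−21.03) = 4.26 − 8.99 = -4.73; fold change = 2^4.73 = 26.538
SOX2 has the largest |ΔΔCt| = 4.73.

26.538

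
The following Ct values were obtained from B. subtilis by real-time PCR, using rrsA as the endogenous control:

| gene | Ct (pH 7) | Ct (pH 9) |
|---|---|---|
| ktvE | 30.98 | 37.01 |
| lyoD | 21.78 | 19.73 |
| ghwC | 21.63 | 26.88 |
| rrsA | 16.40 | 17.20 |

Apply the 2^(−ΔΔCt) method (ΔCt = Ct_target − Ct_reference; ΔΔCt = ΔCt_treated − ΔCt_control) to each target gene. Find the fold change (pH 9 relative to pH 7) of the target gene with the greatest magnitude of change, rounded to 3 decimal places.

ktvE: ΔΔCt = (37.01−17.20) − (30.98−16.40) = 19.81 − 14.58 = 5.23; fold change = 2^-5.23 = 0.027
lyoD: ΔΔCt = (19.73−17.20) − (21.78−16.40) = 2.53 − 5.38 = -2.85; fold change = 2^2.85 = 7.210
ghwC: ΔΔCt = (26.88−17.20) − (21.63−16.40) = 9.68 − 5.23 = 4.45; fold change = 2^-4.45 = 0.046
ktvE has the largest |ΔΔCt| = 5.23.

0.027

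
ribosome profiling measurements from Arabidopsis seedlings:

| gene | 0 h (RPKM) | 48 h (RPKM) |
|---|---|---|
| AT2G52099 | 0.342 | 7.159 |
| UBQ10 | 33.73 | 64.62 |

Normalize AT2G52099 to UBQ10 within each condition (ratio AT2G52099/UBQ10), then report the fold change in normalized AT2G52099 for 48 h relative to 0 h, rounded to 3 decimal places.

AT2G52099/UBQ10 (0 h) = 0.342 / 33.73 = 0.010139
AT2G52099/UBQ10 (48 h) = 7.159 / 64.62 = 0.11079
Fold change = 0.11079 / 0.010139 = 10.9264

10.926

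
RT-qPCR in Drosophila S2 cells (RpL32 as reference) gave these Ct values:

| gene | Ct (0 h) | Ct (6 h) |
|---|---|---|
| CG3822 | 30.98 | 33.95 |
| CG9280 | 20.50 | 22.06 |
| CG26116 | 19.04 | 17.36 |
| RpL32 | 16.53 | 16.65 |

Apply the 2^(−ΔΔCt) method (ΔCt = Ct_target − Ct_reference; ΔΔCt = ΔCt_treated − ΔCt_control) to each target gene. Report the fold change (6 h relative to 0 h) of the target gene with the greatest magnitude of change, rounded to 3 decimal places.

CG3822: ΔΔCt = (33.95−16.65) − (30.98−16.53) = 17.30 − 14.45 = 2.85; fold change = 2^-2.85 = 0.139
CG9280: ΔΔCt = (22.06−16.65) − (20.50−16.53) = 5.41 − 3.97 = 1.44; fold change = 2^-1.44 = 0.369
CG26116: ΔΔCt = (17.36−16.65) − (19.04−16.53) = 0.71 − 2.51 = -1.80; fold change = 2^1.80 = 3.482
CG3822 has the largest |ΔΔCt| = 2.85.

0.139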